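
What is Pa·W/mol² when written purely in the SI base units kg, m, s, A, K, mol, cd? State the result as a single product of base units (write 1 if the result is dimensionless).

Pa = N/m² (pressure = force per area),
    = kg·m⁻¹·s⁻².
W = J/s (power = energy per time),
    = kg·m²·s⁻³.
Combining: Pa·mol⁻²·W = (kg·m⁻¹·s⁻²) · mol⁻² · (kg·m²·s⁻³) = kg²·m·s⁻⁵·mol⁻².

kg²·m·s⁻⁵·mol⁻²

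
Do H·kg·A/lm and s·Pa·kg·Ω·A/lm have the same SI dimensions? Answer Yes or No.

Left side:
  H = Wb/A (inductance = flux per current),
      = kg·m²·s⁻²·A⁻².
  lm = cd·sr = cd (luminous flux; sr is dimensionless).
  So lm⁻¹ = cd⁻¹.
  Combining: H·lm⁻¹·kg·A = (kg·m²·s⁻²·A⁻²) · cd⁻¹ · kg · A = kg²·m²·s⁻²·A⁻¹·cd⁻¹.
Right side:
  lm = cd.
  So lm⁻¹ = cd⁻¹.
  Pa = kg·m⁻¹·s⁻².
  Ω = kg·m²·s⁻³·A⁻².
  Combining: s·lm⁻¹·Pa·kg·Ω·A = s · cd⁻¹ · (kg·m⁻¹·s⁻²) · kg · (kg·m²·s⁻³·A⁻²) · A = kg³·m·s⁻⁴·A⁻¹·cd⁻¹.
Left is kg²·m²·s⁻²·A⁻¹·cd⁻¹; right is kg³·m·s⁻⁴·A⁻¹·cd⁻¹ — different.

No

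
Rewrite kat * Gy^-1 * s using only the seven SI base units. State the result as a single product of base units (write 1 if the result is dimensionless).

kat = s⁻¹·mol.
Gy = m²·s⁻².
So Gy⁻¹ = m⁻²·s².
Combining: kat·Gy⁻¹·s = (s⁻¹·mol) · (m⁻²·s²) · s = m⁻²·s²·mol.

m⁻²·s²·mol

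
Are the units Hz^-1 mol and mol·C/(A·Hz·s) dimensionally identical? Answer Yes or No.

Left side:
  Hz = s⁻¹.
  So Hz⁻¹ = s.
  Combining: Hz⁻¹·mol = s · mol = s·mol.
Right side:
  C = s·A.
  Hz = s⁻¹.
  So Hz⁻¹ = s.
  Combining: mol·C·A⁻¹·Hz⁻¹·s⁻¹ = mol · (s·A) · A⁻¹ · s · s⁻¹ = s·mol.
Both reduce to s·mol.

Yes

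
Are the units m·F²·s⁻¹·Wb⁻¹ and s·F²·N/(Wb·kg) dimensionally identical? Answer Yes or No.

Left side:
  F = kg⁻¹·m⁻²·s⁴·A².
  So F² = kg⁻²·m⁻⁴·s⁸·A⁴.
  Wb = kg·m²·s⁻²·A⁻¹.
  So Wb⁻¹ = kg⁻¹·m⁻²·s²·A.
  Combining: m·F²·s⁻¹·Wb⁻¹ = m · (kg⁻²·m⁻⁴·s⁸·A⁴) · s⁻¹ · (kg⁻¹·m⁻²·s²·A) = kg⁻³·m⁻⁵·s⁹·A⁵.
Right side:
  F = C/V (capacitance = charge per voltage),
      = A·s/(kg·m²·s⁻³·A⁻¹) (substituting C and V),
      = kg⁻¹·m⁻²·s⁴·A².
  So F² = kg⁻²·m⁻⁴·s⁸·A⁴.
  Wb = V·s (flux: a volt is a weber per second),
      = kg·m²·s⁻²·A⁻¹.
  So Wb⁻¹ = kg⁻¹·m⁻²·s²·A.
  N = kg·m/s² = kg·m·s⁻² (force = mass × acceleration).
  Combining: s·F²·Wb⁻¹·kg⁻¹·N = s · (kg⁻²·m⁻⁴·s⁸·A⁴) · (kg⁻¹·m⁻²·s²·A) · kg⁻¹ · (kg·m·s⁻²) = kg⁻³·m⁻⁵·s⁹·A⁵.
Both reduce to kg⁻³·m⁻⁵·s⁹·A⁵.

Yes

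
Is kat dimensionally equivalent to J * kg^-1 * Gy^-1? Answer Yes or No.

Left side:
  kat = mol/s = s⁻¹·mol (catalytic activity).
Right side:
  J = N·m (work = force × distance),
      = kg·m²·s⁻².
  Gy = J/kg (absorbed dose = energy per mass),
      = m²·s⁻².
  So Gy⁻¹ = m⁻²·s².
  Combining: J·kg⁻¹·Gy⁻¹ = (kg·m²·s⁻²) · kg⁻¹ · (m⁻²·s²) = 1.
Left is s⁻¹·mol; right is 1 — different.

No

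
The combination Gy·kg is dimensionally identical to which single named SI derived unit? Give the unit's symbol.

J

Gy = J/kg (absorbed dose = energy per mass),
    = m²·s⁻².
Combining: Gy·kg = (m²·s⁻²) · kg = kg·m²·s⁻².
kg·m²·s⁻² is the base-SI form of the joule.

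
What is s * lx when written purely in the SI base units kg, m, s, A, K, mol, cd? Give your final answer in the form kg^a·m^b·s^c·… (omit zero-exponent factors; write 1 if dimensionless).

lx = lm/m² (illuminance = luminous flux per area),
    = m⁻²·cd.
Combining: s·lx = s · (m⁻²·cd) = m⁻²·s·cd.

m⁻²·s·cd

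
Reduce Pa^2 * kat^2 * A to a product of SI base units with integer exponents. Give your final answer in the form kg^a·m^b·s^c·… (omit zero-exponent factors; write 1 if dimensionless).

Pa = kg·m⁻¹·s⁻².
So Pa² = kg²·m⁻²·s⁻⁴.
kat = s⁻¹·mol.
So kat² = s⁻²·mol².
Combining: Pa²·kat²·A = (kg²·m⁻²·s⁻⁴) · (s⁻²·mol²) · A = kg²·m⁻²·s⁻⁶·A·mol².

kg²·m⁻²·s⁻⁶·A·mol²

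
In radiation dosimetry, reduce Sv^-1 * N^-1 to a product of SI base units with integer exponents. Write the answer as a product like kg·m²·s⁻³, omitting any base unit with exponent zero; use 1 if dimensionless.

kg⁻¹·m⁻³·s⁴

Sv = m²·s⁻².
So Sv⁻¹ = m⁻²·s².
N = kg·m·s⁻².
So N⁻¹ = kg⁻¹·m⁻¹·s².
Combining: Sv⁻¹·N⁻¹ = (m⁻²·s²) · (kg⁻¹·m⁻¹·s²) = kg⁻¹·m⁻³·s⁴.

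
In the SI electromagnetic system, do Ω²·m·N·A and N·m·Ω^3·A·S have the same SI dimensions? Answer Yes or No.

Yes

Left side:
  Ω = kg·m²·s⁻³·A⁻².
  So Ω² = kg²·m⁴·s⁻⁶·A⁻⁴.
  N = kg·m·s⁻².
  Combining: Ω²·m·N·A = (kg²·m⁴·s⁻⁶·A⁻⁴) · m · (kg·m·s⁻²) · A = kg³·m⁶·s⁻⁸·A⁻³.
Right side:
  N = kg·m/s² = kg·m·s⁻² (force = mass × acceleration).
  Ω = V/A (resistance = voltage per current),
      = kg·m²·s⁻³·A⁻².
  So Ω³ = kg³·m⁶·s⁻⁹·A⁻⁶.
  S = 1/Ω (conductance is reciprocal resistance),
      = kg⁻¹·m⁻²·s³·A².
  Combining: N·m·Ω³·A·S = (kg·m·s⁻²) · m · (kg³·m⁶·s⁻⁹·A⁻⁶) · A · (kg⁻¹·m⁻²·s³·A²) = kg³·m⁶·s⁻⁸·A⁻³.
Both reduce to kg³·m⁶·s⁻⁸·A⁻³.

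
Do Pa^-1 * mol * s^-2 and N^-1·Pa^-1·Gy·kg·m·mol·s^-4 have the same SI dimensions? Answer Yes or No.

No

Left side:
  Pa = kg·m⁻¹·s⁻².
  So Pa⁻¹ = kg⁻¹·m·s².
  Combining: Pa⁻¹·mol·s⁻² = (kg⁻¹·m·s²) · mol · s⁻² = kg⁻¹·m·mol.
Right side:
  N = kg·m·s⁻².
  So N⁻¹ = kg⁻¹·m⁻¹·s².
  Pa = kg·m⁻¹·s⁻².
  So Pa⁻¹ = kg⁻¹·m·s².
  Gy = m²·s⁻².
  Combining: N⁻¹·Pa⁻¹·Gy·kg·m·mol·s⁻⁴ = (kg⁻¹·m⁻¹·s²) · (kg⁻¹·m·s²) · (m²·s⁻²) · kg · m · mol · s⁻⁴ = kg⁻¹·m³·s⁻²·mol.
Left is kg⁻¹·m·mol; right is kg⁻¹·m³·s⁻²·mol — different.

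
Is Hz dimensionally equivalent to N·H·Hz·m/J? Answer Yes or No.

No

Left side:
  Hz = 1/s = s⁻¹ (frequency is cycles per second).
Right side:
  N = kg·m/s² = kg·m·s⁻² (force = mass × acceleration).
  H = Wb/A (inductance = flux per current),
      = kg·m²·s⁻²·A⁻².
  Hz = 1/s = s⁻¹ (frequency is cycles per second).
  J = N·m (work = force × distance),
      = kg·m²·s⁻².
  So J⁻¹ = kg⁻¹·m⁻²·s².
  Combining: N·H·Hz·J⁻¹·m = (kg·m·s⁻²) · (kg·m²·s⁻²·A⁻²) · s⁻¹ · (kg⁻¹·m⁻²·s²) · m = kg·m²·s⁻³·A⁻².
Left is s⁻¹; right is kg·m²·s⁻³·A⁻² — different.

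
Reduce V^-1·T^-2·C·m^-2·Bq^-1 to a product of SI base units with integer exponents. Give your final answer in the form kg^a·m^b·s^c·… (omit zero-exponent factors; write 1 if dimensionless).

V = W/A (potential = power per current),
    = kg·m²·s⁻³·A⁻¹.
So V⁻¹ = kg⁻¹·m⁻²·s³·A.
T = Wb/m² (flux density = flux per area),
    = kg·s⁻²·A⁻¹.
So T⁻² = kg⁻²·s⁴·A².
C = A·s = s·A (charge = current × time).
Bq = 1/s = s⁻¹ (activity is decays per second).
So Bq⁻¹ = s.
Combining: V⁻¹·T⁻²·C·m⁻²·Bq⁻¹ = (kg⁻¹·m⁻²·s³·A) · (kg⁻²·s⁴·A²) · (s·A) · m⁻² · s = kg⁻³·m⁻⁴·s⁹·A⁴.

kg⁻³·m⁻⁴·s⁹·A⁴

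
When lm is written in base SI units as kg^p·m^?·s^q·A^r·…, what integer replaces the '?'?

0

lm = cd·sr = cd (luminous flux; sr is dimensionless).
The exponent of m is 0.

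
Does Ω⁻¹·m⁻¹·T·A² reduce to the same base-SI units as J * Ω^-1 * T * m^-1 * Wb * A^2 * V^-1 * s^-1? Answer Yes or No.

Left side:
  Ω = V/A (resistance = voltage per current),
      = kg·m²·s⁻³·A⁻².
  So Ω⁻¹ = kg⁻¹·m⁻²·s³·A².
  T = Wb/m² (flux density = flux per area),
      = kg·s⁻²·A⁻¹.
  Combining: Ω⁻¹·m⁻¹·T·A² = (kg⁻¹·m⁻²·s³·A²) · m⁻¹ · (kg·s⁻²·A⁻¹) · A² = m⁻³·s·A³.
Right side:
  J = N·m (work = force × distance),
      = kg·m²·s⁻².
  Ω = V/A (resistance = voltage per current),
      = kg·m²·s⁻³·A⁻².
  So Ω⁻¹ = kg⁻¹·m⁻²·s³·A².
  T = Wb/m² (flux density = flux per area),
      = kg·s⁻²·A⁻¹.
  Wb = V·s (flux: a volt is a weber per second),
      = kg·m²·s⁻²·A⁻¹.
  V = W/A (potential = power per current),
      = kg·m²·s⁻³·A⁻¹.
  So V⁻¹ = kg⁻¹·m⁻²·s³·A.
  Combining: J·Ω⁻¹·T·m⁻¹·Wb·A²·V⁻¹·s⁻¹ = (kg·m²·s⁻²) · (kg⁻¹·m⁻²·s³·A²) · (kg·s⁻²·A⁻¹) · m⁻¹ · (kg·m²·s⁻²·A⁻¹) · A² · (kg⁻¹·m⁻²·s³·A) · s⁻¹ = kg·m⁻¹·s⁻¹·A³.
Left is m⁻³·s·A³; right is kg·m⁻¹·s⁻¹·A³ — different.

No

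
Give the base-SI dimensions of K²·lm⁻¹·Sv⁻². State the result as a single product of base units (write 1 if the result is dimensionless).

m⁻⁴·s⁴·K²·cd⁻¹

lm = cd.
So lm⁻¹ = cd⁻¹.
Sv = m²·s⁻².
So Sv⁻² = m⁻⁴·s⁴.
Combining: K²·lm⁻¹·Sv⁻² = K² · cd⁻¹ · (m⁻⁴·s⁴) = m⁻⁴·s⁴·K²·cd⁻¹.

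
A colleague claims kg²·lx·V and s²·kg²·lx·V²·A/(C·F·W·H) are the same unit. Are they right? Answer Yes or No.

Left side:
  lx = lm/m² (illuminance = luminous flux per area),
      = m⁻²·cd.
  V = W/A (potential = power per current),
      = kg·m²·s⁻³·A⁻¹.
  Combining: kg²·lx·V = kg² · (m⁻²·cd) · (kg·m²·s⁻³·A⁻¹) = kg³·s⁻³·A⁻¹·cd.
Right side:
  C = A·s = s·A (charge = current × time).
  So C⁻¹ = s⁻¹·A⁻¹.
  F = C/V (capacitance = charge per voltage),
      = A·s/(kg·m²·s⁻³·A⁻¹) (substituting C and V),
      = kg⁻¹·m⁻²·s⁴·A².
  So F⁻¹ = kg·m²·s⁻⁴·A⁻².
  W = J/s (power = energy per time),
      = kg·m²·s⁻³.
  So W⁻¹ = kg⁻¹·m⁻²·s³.
  lx = lm/m² (illuminance = luminous flux per area),
      = m⁻²·cd.
  H = Wb/A (inductance = flux per current),
      = kg·m²·s⁻²·A⁻².
  So H⁻¹ = kg⁻¹·m⁻²·s²·A².
  V = W/A (potential = power per current),
      = kg·m²·s⁻³·A⁻¹.
  So V² = kg²·m⁴·s⁻⁶·A⁻².
  Combining: s²·kg²·C⁻¹·F⁻¹·W⁻¹·lx·H⁻¹·V²·A = s² · kg² · (s⁻¹·A⁻¹) · (kg·m²·s⁻⁴·A⁻²) · (kg⁻¹·m⁻²·s³) · (m⁻²·cd) · (kg⁻¹·m⁻²·s²·A²) · (kg²·m⁴·s⁻⁶·A⁻²) · A = kg³·s⁻⁴·A⁻²·cd.
Left is kg³·s⁻³·A⁻¹·cd; right is kg³·s⁻⁴·A⁻²·cd — different.

No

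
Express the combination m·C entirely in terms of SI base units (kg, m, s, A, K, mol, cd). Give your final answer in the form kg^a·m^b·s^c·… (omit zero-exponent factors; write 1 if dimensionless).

C = A·s = s·A (charge = current × time).
Combining: m·C = m · (s·A) = m·s·A.

m·s·A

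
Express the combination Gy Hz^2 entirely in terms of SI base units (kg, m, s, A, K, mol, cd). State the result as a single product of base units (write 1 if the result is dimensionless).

m²·s⁻⁴

Gy = J/kg (absorbed dose = energy per mass),
    = m²·s⁻².
Hz = 1/s = s⁻¹ (frequency is cycles per second).
So Hz² = s⁻².
Combining: Gy·Hz² = (m²·s⁻²) · s⁻² = m²·s⁻⁴.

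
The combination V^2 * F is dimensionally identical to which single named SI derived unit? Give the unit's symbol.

J

V = kg·m²·s⁻³·A⁻¹.
So V² = kg²·m⁴·s⁻⁶·A⁻².
F = kg⁻¹·m⁻²·s⁴·A².
Combining: V²·F = (kg²·m⁴·s⁻⁶·A⁻²) · (kg⁻¹·m⁻²·s⁴·A²) = kg·m²·s⁻².
kg·m²·s⁻² is the base-SI form of the joule.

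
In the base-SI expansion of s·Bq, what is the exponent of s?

0

Bq = s⁻¹.
Combining: s·Bq = s · s⁻¹ = 1.
The exponent of s is 0.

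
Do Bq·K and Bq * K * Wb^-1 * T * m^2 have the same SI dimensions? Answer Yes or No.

Left side:
  Bq = s⁻¹.
  Combining: Bq·K = s⁻¹ · K = s⁻¹·K.
Right side:
  Bq = s⁻¹.
  Wb = kg·m²·s⁻²·A⁻¹.
  So Wb⁻¹ = kg⁻¹·m⁻²·s²·A.
  T = kg·s⁻²·A⁻¹.
  Combining: Bq·K·Wb⁻¹·T·m² = s⁻¹ · K · (kg⁻¹·m⁻²·s²·A) · (kg·s⁻²·A⁻¹) · m² = s⁻¹·K.
Both reduce to s⁻¹·K.

Yes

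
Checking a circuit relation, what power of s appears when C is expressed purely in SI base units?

1

C = A·s = s·A (charge = current × time).
The exponent of s is 1.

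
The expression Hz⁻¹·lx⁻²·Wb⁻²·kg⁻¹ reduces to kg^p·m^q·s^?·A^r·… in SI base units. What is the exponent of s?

Hz = 1/s = s⁻¹ (frequency is cycles per second).
So Hz⁻¹ = s.
lx = lm/m² (illuminance = luminous flux per area),
    = m⁻²·cd.
So lx⁻² = m⁴·cd⁻².
Wb = V·s (flux: a volt is a weber per second),
    = kg·m²·s⁻²·A⁻¹.
So Wb⁻² = kg⁻²·m⁻⁴·s⁴·A².
Combining: Hz⁻¹·lx⁻²·Wb⁻²·kg⁻¹ = s · (m⁴·cd⁻²) · (kg⁻²·m⁻⁴·s⁴·A²) · kg⁻¹ = kg⁻³·s⁵·A²·cd⁻².
The exponent of s is 5.

5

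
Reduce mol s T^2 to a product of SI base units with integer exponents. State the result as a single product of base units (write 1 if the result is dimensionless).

T = Wb/m² (flux density = flux per area),
    = kg·s⁻²·A⁻¹.
So T² = kg²·s⁻⁴·A⁻².
Combining: mol·s·T² = mol · s · (kg²·s⁻⁴·A⁻²) = kg²·s⁻³·A⁻²·mol.

kg²·s⁻³·A⁻²·mol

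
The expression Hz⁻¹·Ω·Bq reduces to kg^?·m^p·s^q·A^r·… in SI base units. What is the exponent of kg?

1

Hz = 1/s = s⁻¹ (frequency is cycles per second).
So Hz⁻¹ = s.
Ω = V/A (resistance = voltage per current),
    = kg·m²·s⁻³·A⁻².
Bq = 1/s = s⁻¹ (activity is decays per second).
Combining: Hz⁻¹·Ω·Bq = s · (kg·m²·s⁻³·A⁻²) · s⁻¹ = kg·m²·s⁻³·A⁻².
The exponent of kg is 1.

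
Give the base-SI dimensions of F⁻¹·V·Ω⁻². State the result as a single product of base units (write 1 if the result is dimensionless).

s⁻¹·A

F = kg⁻¹·m⁻²·s⁴·A².
So F⁻¹ = kg·m²·s⁻⁴·A⁻².
V = kg·m²·s⁻³·A⁻¹.
Ω = kg·m²·s⁻³·A⁻².
So Ω⁻² = kg⁻²·m⁻⁴·s⁶·A⁴.
Combining: F⁻¹·V·Ω⁻² = (kg·m²·s⁻⁴·A⁻²) · (kg·m²·s⁻³·A⁻¹) · (kg⁻²·m⁻⁴·s⁶·A⁴) = s⁻¹·A.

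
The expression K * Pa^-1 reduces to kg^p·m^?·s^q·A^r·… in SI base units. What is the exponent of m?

1

Pa = kg·m⁻¹·s⁻².
So Pa⁻¹ = kg⁻¹·m·s².
Combining: K·Pa⁻¹ = K · (kg⁻¹·m·s²) = kg⁻¹·m·s²·K.
The exponent of m is 1.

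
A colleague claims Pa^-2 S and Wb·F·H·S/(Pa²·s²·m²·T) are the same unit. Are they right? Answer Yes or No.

Yes

Left side:
  Pa = N/m² (pressure = force per area),
      = kg·m⁻¹·s⁻².
  So Pa⁻² = kg⁻²·m²·s⁴.
  S = 1/Ω (conductance is reciprocal resistance),
      = kg⁻¹·m⁻²·s³·A².
  Combining: Pa⁻²·S = (kg⁻²·m²·s⁴) · (kg⁻¹·m⁻²·s³·A²) = kg⁻³·s⁷·A².
Right side:
  Pa = N/m² (pressure = force per area),
      = kg·m⁻¹·s⁻².
  So Pa⁻² = kg⁻²·m²·s⁴.
  Wb = V·s (flux: a volt is a weber per second),
      = kg·m²·s⁻²·A⁻¹.
  F = C/V (capacitance = charge per voltage),
      = A·s/(kg·m²·s⁻³·A⁻¹) (substituting C and V),
      = kg⁻¹·m⁻²·s⁴·A².
  H = Wb/A (inductance = flux per current),
      = kg·m²·s⁻²·A⁻².
  T = Wb/m² (flux density = flux per area),
      = kg·s⁻²·A⁻¹.
  So T⁻¹ = kg⁻¹·s²·A.
  S = 1/Ω (conductance is reciprocal resistance),
      = kg⁻¹·m⁻²·s³·A².
  Combining: Pa⁻²·Wb·s⁻²·F·m⁻²·H·T⁻¹·S = (kg⁻²·m²·s⁴) · (kg·m²·s⁻²·A⁻¹) · s⁻² · (kg⁻¹·m⁻²·s⁴·A²) · m⁻² · (kg·m²·s⁻²·A⁻²) · (kg⁻¹·s²·A) · (kg⁻¹·m⁻²·s³·A²) = kg⁻³·s⁷·A².
Both reduce to kg⁻³·s⁷·A².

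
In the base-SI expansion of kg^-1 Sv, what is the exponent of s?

Sv = J/kg (equivalent dose = energy per mass),
    = m²·s⁻².
Combining: kg⁻¹·Sv = kg⁻¹ · (m²·s⁻²) = kg⁻¹·m²·s⁻².
The exponent of s is -2.

-2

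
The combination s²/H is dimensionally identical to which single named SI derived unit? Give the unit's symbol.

H = Wb/A (inductance = flux per current),
    = kg·m²·s⁻²·A⁻².
So H⁻¹ = kg⁻¹·m⁻²·s²·A².
Combining: s²·H⁻¹ = s² · (kg⁻¹·m⁻²·s²·A²) = kg⁻¹·m⁻²·s⁴·A².
kg⁻¹·m⁻²·s⁴·A² is the base-SI form of the farad.

F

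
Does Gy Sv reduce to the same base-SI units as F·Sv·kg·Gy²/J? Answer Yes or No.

Left side:
  Gy = m²·s⁻².
  Sv = m²·s⁻².
  Combining: Gy·Sv = (m²·s⁻²) · (m²·s⁻²) = m⁴·s⁻⁴.
Right side:
  F = C/V (capacitance = charge per voltage),
      = A·s/(kg·m²·s⁻³·A⁻¹) (substituting C and V),
      = kg⁻¹·m⁻²·s⁴·A².
  Sv = J/kg (equivalent dose = energy per mass),
      = m²·s⁻².
  J = N·m (work = force × distance),
      = kg·m²·s⁻².
  So J⁻¹ = kg⁻¹·m⁻²·s².
  Gy = J/kg (absorbed dose = energy per mass),
      = m²·s⁻².
  So Gy² = m⁴·s⁻⁴.
  Combining: F·Sv·J⁻¹·kg·Gy² = (kg⁻¹·m⁻²·s⁴·A²) · (m²·s⁻²) · (kg⁻¹·m⁻²·s²) · kg · (m⁴·s⁻⁴) = kg⁻¹·m²·A².
Left is m⁴·s⁻⁴; right is kg⁻¹·m²·A² — different.

No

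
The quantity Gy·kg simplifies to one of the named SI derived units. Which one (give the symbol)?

Gy = J/kg (absorbed dose = energy per mass),
    = m²·s⁻².
Combining: Gy·kg = (m²·s⁻²) · kg = kg·m²·s⁻².
kg·m²·s⁻² is the base-SI form of the joule.

J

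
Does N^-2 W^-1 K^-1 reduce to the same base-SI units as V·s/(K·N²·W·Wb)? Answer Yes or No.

Yes

Left side:
  N = kg·m/s² = kg·m·s⁻² (force = mass × acceleration).
  So N⁻² = kg⁻²·m⁻²·s⁴.
  W = J/s (power = energy per time),
      = kg·m²·s⁻³.
  So W⁻¹ = kg⁻¹·m⁻²·s³.
  Combining: N⁻²·W⁻¹·K⁻¹ = (kg⁻²·m⁻²·s⁴) · (kg⁻¹·m⁻²·s³) · K⁻¹ = kg⁻³·m⁻⁴·s⁷·K⁻¹.
Right side:
  N = kg·m/s² = kg·m·s⁻² (force = mass × acceleration).
  So N⁻² = kg⁻²·m⁻²·s⁴.
  V = W/A (potential = power per current),
      = kg·m²·s⁻³·A⁻¹.
  W = J/s (power = energy per time),
      = kg·m²·s⁻³.
  So W⁻¹ = kg⁻¹·m⁻²·s³.
  Wb = V·s (flux: a volt is a weber per second),
      = kg·m²·s⁻²·A⁻¹.
  So Wb⁻¹ = kg⁻¹·m⁻²·s²·A.
  Combining: K⁻¹·N⁻²·V·s·W⁻¹·Wb⁻¹ = K⁻¹ · (kg⁻²·m⁻²·s⁴) · (kg·m²·s⁻³·A⁻¹) · s · (kg⁻¹·m⁻²·s³) · (kg⁻¹·m⁻²·s²·A) = kg⁻³·m⁻⁴·s⁷·K⁻¹.
Both reduce to kg⁻³·m⁻⁴·s⁷·K⁻¹.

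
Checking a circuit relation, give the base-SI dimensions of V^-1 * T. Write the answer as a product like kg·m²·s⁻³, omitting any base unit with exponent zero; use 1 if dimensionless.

m⁻²·s

V = W/A (potential = power per current),
    = kg·m²·s⁻³·A⁻¹.
So V⁻¹ = kg⁻¹·m⁻²·s³·A.
T = Wb/m² (flux density = flux per area),
    = kg·s⁻²·A⁻¹.
Combining: V⁻¹·T = (kg⁻¹·m⁻²·s³·A) · (kg·s⁻²·A⁻¹) = m⁻²·s.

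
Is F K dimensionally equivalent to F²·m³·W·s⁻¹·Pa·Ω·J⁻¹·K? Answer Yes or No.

No

Left side:
  F = kg⁻¹·m⁻²·s⁴·A².
  Combining: F·K = (kg⁻¹·m⁻²·s⁴·A²) · K = kg⁻¹·m⁻²·s⁴·A²·K.
Right side:
  F = C/V (capacitance = charge per voltage),
      = A·s/(kg·m²·s⁻³·A⁻¹) (substituting C and V),
      = kg⁻¹·m⁻²·s⁴·A².
  So F² = kg⁻²·m⁻⁴·s⁸·A⁴.
  W = J/s (power = energy per time),
      = kg·m²·s⁻³.
  Pa = N/m² (pressure = force per area),
      = kg·m⁻¹·s⁻².
  Ω = V/A (resistance = voltage per current),
      = kg·m²·s⁻³·A⁻².
  J = N·m (work = force × distance),
      = kg·m²·s⁻².
  So J⁻¹ = kg⁻¹·m⁻²·s².
  Combining: F²·m³·W·s⁻¹·Pa·Ω·J⁻¹·K = (kg⁻²·m⁻⁴·s⁸·A⁴) · m³ · (kg·m²·s⁻³) · s⁻¹ · (kg·m⁻¹·s⁻²) · (kg·m²·s⁻³·A⁻²) · (kg⁻¹·m⁻²·s²) · K = s·A²·K.
Left is kg⁻¹·m⁻²·s⁴·A²·K; right is s·A²·K — different.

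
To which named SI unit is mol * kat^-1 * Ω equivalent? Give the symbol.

H

kat = s⁻¹·mol.
So kat⁻¹ = s·mol⁻¹.
Ω = kg·m²·s⁻³·A⁻².
Combining: mol·kat⁻¹·Ω = mol · (s·mol⁻¹) · (kg·m²·s⁻³·A⁻²) = kg·m²·s⁻²·A⁻².
kg·m²·s⁻²·A⁻² is the base-SI form of the henry.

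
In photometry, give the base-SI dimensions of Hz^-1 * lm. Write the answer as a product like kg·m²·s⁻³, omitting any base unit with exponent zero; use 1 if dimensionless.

Hz = s⁻¹.
So Hz⁻¹ = s.
lm = cd.
Combining: Hz⁻¹·lm = s · cd = s·cd.

s·cd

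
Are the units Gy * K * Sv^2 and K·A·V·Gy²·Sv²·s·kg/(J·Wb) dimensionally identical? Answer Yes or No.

No

Left side:
  Gy = m²·s⁻².
  Sv = m²·s⁻².
  So Sv² = m⁴·s⁻⁴.
  Combining: Gy·K·Sv² = (m²·s⁻²) · K · (m⁴·s⁻⁴) = m⁶·s⁻⁶·K.
Right side:
  J = N·m (work = force × distance),
      = kg·m²·s⁻².
  So J⁻¹ = kg⁻¹·m⁻²·s².
  V = W/A (potential = power per current),
      = kg·m²·s⁻³·A⁻¹.
  Gy = J/kg (absorbed dose = energy per mass),
      = m²·s⁻².
  So Gy² = m⁴·s⁻⁴.
  Sv = J/kg (equivalent dose = energy per mass),
      = m²·s⁻².
  So Sv² = m⁴·s⁻⁴.
  Wb = V·s (flux: a volt is a weber per second),
      = kg·m²·s⁻²·A⁻¹.
  So Wb⁻¹ = kg⁻¹·m⁻²·s²·A.
  Combining: K·A·J⁻¹·V·Gy²·Sv²·s·Wb⁻¹·kg = K · A · (kg⁻¹·m⁻²·s²) · (kg·m²·s⁻³·A⁻¹) · (m⁴·s⁻⁴) · (m⁴·s⁻⁴) · s · (kg⁻¹·m⁻²·s²·A) · kg = m⁶·s⁻⁶·A·K.
Left is m⁶·s⁻⁶·K; right is m⁶·s⁻⁶·A·K — different.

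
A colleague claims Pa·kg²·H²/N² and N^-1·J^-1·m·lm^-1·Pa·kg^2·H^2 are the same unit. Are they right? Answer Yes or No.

No

Left side:
  Pa = kg·m⁻¹·s⁻².
  H = kg·m²·s⁻²·A⁻².
  So H² = kg²·m⁴·s⁻⁴·A⁻⁴.
  N = kg·m·s⁻².
  So N⁻² = kg⁻²·m⁻²·s⁴.
  Combining: Pa·kg²·H²·N⁻² = (kg·m⁻¹·s⁻²) · kg² · (kg²·m⁴·s⁻⁴·A⁻⁴) · (kg⁻²·m⁻²·s⁴) = kg³·m·s⁻²·A⁻⁴.
Right side:
  N = kg·m/s² = kg·m·s⁻² (force = mass × acceleration).
  So N⁻¹ = kg⁻¹·m⁻¹·s².
  J = N·m (work = force × distance),
      = kg·m²·s⁻².
  So J⁻¹ = kg⁻¹·m⁻²·s².
  lm = cd·sr = cd (luminous flux; sr is dimensionless).
  So lm⁻¹ = cd⁻¹.
  Pa = N/m² (pressure = force per area),
      = kg·m⁻¹·s⁻².
  H = Wb/A (inductance = flux per current),
      = kg·m²·s⁻²·A⁻².
  So H² = kg²·m⁴·s⁻⁴·A⁻⁴.
  Combining: N⁻¹·J⁻¹·m·lm⁻¹·Pa·kg²·H² = (kg⁻¹·m⁻¹·s²) · (kg⁻¹·m⁻²·s²) · m · cd⁻¹ · (kg·m⁻¹·s⁻²) · kg² · (kg²·m⁴·s⁻⁴·A⁻⁴) = kg³·m·s⁻²·A⁻⁴·cd⁻¹.
Left is kg³·m·s⁻²·A⁻⁴; right is kg³·m·s⁻²·A⁻⁴·cd⁻¹ — different.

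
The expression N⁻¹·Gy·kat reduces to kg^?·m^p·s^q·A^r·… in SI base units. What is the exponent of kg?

-1

N = kg·m·s⁻².
So N⁻¹ = kg⁻¹·m⁻¹·s².
Gy = m²·s⁻².
kat = s⁻¹·mol.
Combining: N⁻¹·Gy·kat = (kg⁻¹·m⁻¹·s²) · (m²·s⁻²) · (s⁻¹·mol) = kg⁻¹·m·s⁻¹·mol.
The exponent of kg is -1.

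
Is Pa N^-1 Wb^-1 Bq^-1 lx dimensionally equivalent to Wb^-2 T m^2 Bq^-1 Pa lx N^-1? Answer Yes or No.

Yes

Left side:
  Pa = N/m² (pressure = force per area),
      = kg·m⁻¹·s⁻².
  N = kg·m/s² = kg·m·s⁻² (force = mass × acceleration).
  So N⁻¹ = kg⁻¹·m⁻¹·s².
  Wb = V·s (flux: a volt is a weber per second),
      = kg·m²·s⁻²·A⁻¹.
  So Wb⁻¹ = kg⁻¹·m⁻²·s²·A.
  Bq = 1/s = s⁻¹ (activity is decays per second).
  So Bq⁻¹ = s.
  lx = lm/m² (illuminance = luminous flux per area),
      = m⁻²·cd.
  Combining: Pa·N⁻¹·Wb⁻¹·Bq⁻¹·lx = (kg·m⁻¹·s⁻²) · (kg⁻¹·m⁻¹·s²) · (kg⁻¹·m⁻²·s²·A) · s · (m⁻²·cd) = kg⁻¹·m⁻⁶·s³·A·cd.
Right side:
  Wb = V·s (flux: a volt is a weber per second),
      = kg·m²·s⁻²·A⁻¹.
  So Wb⁻² = kg⁻²·m⁻⁴·s⁴·A².
  T = Wb/m² (flux density = flux per area),
      = kg·s⁻²·A⁻¹.
  Bq = 1/s = s⁻¹ (activity is decays per second).
  So Bq⁻¹ = s.
  Pa = N/m² (pressure = force per area),
      = kg·m⁻¹·s⁻².
  lx = lm/m² (illuminance = luminous flux per area),
      = m⁻²·cd.
  N = kg·m/s² = kg·m·s⁻² (force = mass × acceleration).
  So N⁻¹ = kg⁻¹·m⁻¹·s².
  Combining: Wb⁻²·T·m²·Bq⁻¹·Pa·lx·N⁻¹ = (kg⁻²·m⁻⁴·s⁴·A²) · (kg·s⁻²·A⁻¹) · m² · s · (kg·m⁻¹·s⁻²) · (m⁻²·cd) · (kg⁻¹·m⁻¹·s²) = kg⁻¹·m⁻⁶·s³·A·cd.
Both reduce to kg⁻¹·m⁻⁶·s³·A·cd.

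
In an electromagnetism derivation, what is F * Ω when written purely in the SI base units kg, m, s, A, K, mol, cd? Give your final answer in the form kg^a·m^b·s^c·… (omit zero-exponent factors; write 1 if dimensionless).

s

F = kg⁻¹·m⁻²·s⁴·A².
Ω = kg·m²·s⁻³·A⁻².
Combining: F·Ω = (kg⁻¹·m⁻²·s⁴·A²) · (kg·m²·s⁻³·A⁻²) = s.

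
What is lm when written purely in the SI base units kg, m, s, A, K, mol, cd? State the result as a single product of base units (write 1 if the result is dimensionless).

lm = cd.

cd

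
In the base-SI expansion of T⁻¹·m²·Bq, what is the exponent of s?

T = kg·s⁻²·A⁻¹.
So T⁻¹ = kg⁻¹·s²·A.
Bq = s⁻¹.
Combining: T⁻¹·m²·Bq = (kg⁻¹·s²·A) · m² · s⁻¹ = kg⁻¹·m²·s·A.
The exponent of s is 1.

1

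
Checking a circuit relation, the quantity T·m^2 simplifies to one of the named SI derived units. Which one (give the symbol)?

T = Wb/m² (flux density = flux per area),
    = kg·s⁻²·A⁻¹.
Combining: T·m² = (kg·s⁻²·A⁻¹) · m² = kg·m²·s⁻²·A⁻¹.
kg·m²·s⁻²·A⁻¹ is the base-SI form of the weber.

Wb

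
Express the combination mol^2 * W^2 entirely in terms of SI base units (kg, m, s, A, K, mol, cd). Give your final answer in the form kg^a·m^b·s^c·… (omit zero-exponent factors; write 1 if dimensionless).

W = kg·m²·s⁻³.
So W² = kg²·m⁴·s⁻⁶.
Combining: mol²·W² = mol² · (kg²·m⁴·s⁻⁶) = kg²·m⁴·s⁻⁶·mol².

kg²·m⁴·s⁻⁶·mol²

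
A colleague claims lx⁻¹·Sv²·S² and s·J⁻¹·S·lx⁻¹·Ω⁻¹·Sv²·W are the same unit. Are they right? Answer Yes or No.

Left side:
  lx = m⁻²·cd.
  So lx⁻¹ = m²·cd⁻¹.
  Sv = m²·s⁻².
  So Sv² = m⁴·s⁻⁴.
  S = kg⁻¹·m⁻²·s³·A².
  So S² = kg⁻²·m⁻⁴·s⁶·A⁴.
  Combining: lx⁻¹·Sv²·S² = (m²·cd⁻¹) · (m⁴·s⁻⁴) · (kg⁻²·m⁻⁴·s⁶·A⁴) = kg⁻²·m²·s²·A⁴·cd⁻¹.
Right side:
  J = kg·m²·s⁻².
  So J⁻¹ = kg⁻¹·m⁻²·s².
  S = kg⁻¹·m⁻²·s³·A².
  lx = m⁻²·cd.
  So lx⁻¹ = m²·cd⁻¹.
  Ω = kg·m²·s⁻³·A⁻².
  So Ω⁻¹ = kg⁻¹·m⁻²·s³·A².
  Sv = m²·s⁻².
  So Sv² = m⁴·s⁻⁴.
  W = kg·m²·s⁻³.
  Combining: s·J⁻¹·S·lx⁻¹·Ω⁻¹·Sv²·W = s · (kg⁻¹·m⁻²·s²) · (kg⁻¹·m⁻²·s³·A²) · (m²·cd⁻¹) · (kg⁻¹·m⁻²·s³·A²) · (m⁴·s⁻⁴) · (kg·m²·s⁻³) = kg⁻²·m²·s²·A⁴·cd⁻¹.
Both reduce to kg⁻²·m²·s²·A⁴·cd⁻¹.

Yes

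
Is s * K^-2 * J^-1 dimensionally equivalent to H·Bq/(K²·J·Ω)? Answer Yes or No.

Left side:
  J = N·m (work = force × distance),
      = kg·m²·s⁻².
  So J⁻¹ = kg⁻¹·m⁻²·s².
  Combining: s·K⁻²·J⁻¹ = s · K⁻² · (kg⁻¹·m⁻²·s²) = kg⁻¹·m⁻²·s³·K⁻².
Right side:
  H = Wb/A (inductance = flux per current),
      = kg·m²·s⁻²·A⁻².
  Bq = 1/s = s⁻¹ (activity is decays per second).
  J = N·m (work = force × distance),
      = kg·m²·s⁻².
  So J⁻¹ = kg⁻¹·m⁻²·s².
  Ω = V/A (resistance = voltage per current),
      = kg·m²·s⁻³·A⁻².
  So Ω⁻¹ = kg⁻¹·m⁻²·s³·A².
  Combining: K⁻²·H·Bq·J⁻¹·Ω⁻¹ = K⁻² · (kg·m²·s⁻²·A⁻²) · s⁻¹ · (kg⁻¹·m⁻²·s²) · (kg⁻¹·m⁻²·s³·A²) = kg⁻¹·m⁻²·s²·K⁻².
Left is kg⁻¹·m⁻²·s³·K⁻²; right is kg⁻¹·m⁻²·s²·K⁻² — different.

No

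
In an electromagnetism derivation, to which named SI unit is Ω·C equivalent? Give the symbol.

Ω = V/A (resistance = voltage per current),
    = kg·m²·s⁻³·A⁻².
C = A·s = s·A (charge = current × time).
Combining: Ω·C = (kg·m²·s⁻³·A⁻²) · (s·A) = kg·m²·s⁻²·A⁻¹.
kg·m²·s⁻²·A⁻¹ is the base-SI form of the weber.

Wb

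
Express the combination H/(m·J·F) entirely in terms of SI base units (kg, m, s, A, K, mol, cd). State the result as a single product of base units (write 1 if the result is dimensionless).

kg·m·s⁻⁴·A⁻⁴

H = Wb/A (inductance = flux per current),
    = kg·m²·s⁻²·A⁻².
J = N·m (work = force × distance),
    = kg·m²·s⁻².
So J⁻¹ = kg⁻¹·m⁻²·s².
F = C/V (capacitance = charge per voltage),
    = A·s/(kg·m²·s⁻³·A⁻¹) (substituting C and V),
    = kg⁻¹·m⁻²·s⁴·A².
So F⁻¹ = kg·m²·s⁻⁴·A⁻².
Combining: H·m⁻¹·J⁻¹·F⁻¹ = (kg·m²·s⁻²·A⁻²) · m⁻¹ · (kg⁻¹·m⁻²·s²) · (kg·m²·s⁻⁴·A⁻²) = kg·m·s⁻⁴·A⁻⁴.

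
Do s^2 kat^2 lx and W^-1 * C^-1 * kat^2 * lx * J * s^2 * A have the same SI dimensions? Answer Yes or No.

Left side:
  kat = mol/s = s⁻¹·mol (catalytic activity).
  So kat² = s⁻²·mol².
  lx = lm/m² (illuminance = luminous flux per area),
      = m⁻²·cd.
  Combining: s²·kat²·lx = s² · (s⁻²·mol²) · (m⁻²·cd) = m⁻²·mol²·cd.
Right side:
  W = kg·m²·s⁻³.
  So W⁻¹ = kg⁻¹·m⁻²·s³.
  C = s·A.
  So C⁻¹ = s⁻¹·A⁻¹.
  kat = s⁻¹·mol.
  So kat² = s⁻²·mol².
  lx = m⁻²·cd.
  J = kg·m²·s⁻².
  Combining: W⁻¹·C⁻¹·kat²·lx·J·s²·A = (kg⁻¹·m⁻²·s³) · (s⁻¹·A⁻¹) · (s⁻²·mol²) · (m⁻²·cd) · (kg·m²·s⁻²) · s² · A = m⁻²·mol²·cd.
Both reduce to m⁻²·mol²·cd.

Yes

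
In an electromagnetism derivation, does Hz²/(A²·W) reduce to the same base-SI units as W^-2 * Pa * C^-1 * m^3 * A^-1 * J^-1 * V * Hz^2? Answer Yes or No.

No

Left side:
  W = J/s (power = energy per time),
      = kg·m²·s⁻³.
  So W⁻¹ = kg⁻¹·m⁻²·s³.
  Hz = 1/s = s⁻¹ (frequency is cycles per second).
  So Hz² = s⁻².
  Combining: A⁻²·W⁻¹·Hz² = A⁻² · (kg⁻¹·m⁻²·s³) · s⁻² = kg⁻¹·m⁻²·s·A⁻².
Right side:
  W = kg·m²·s⁻³.
  So W⁻² = kg⁻²·m⁻⁴·s⁶.
  Pa = kg·m⁻¹·s⁻².
  C = s·A.
  So C⁻¹ = s⁻¹·A⁻¹.
  J = kg·m²·s⁻².
  So J⁻¹ = kg⁻¹·m⁻²·s².
  V = kg·m²·s⁻³·A⁻¹.
  Hz = s⁻¹.
  So Hz² = s⁻².
  Combining: W⁻²·Pa·C⁻¹·m³·A⁻¹·J⁻¹·V·Hz² = (kg⁻²·m⁻⁴·s⁶) · (kg·m⁻¹·s⁻²) · (s⁻¹·A⁻¹) · m³ · A⁻¹ · (kg⁻¹·m⁻²·s²) · (kg·m²·s⁻³·A⁻¹) · s⁻² = kg⁻¹·m⁻²·A⁻³.
Left is kg⁻¹·m⁻²·s·A⁻²; right is kg⁻¹·m⁻²·A⁻³ — different.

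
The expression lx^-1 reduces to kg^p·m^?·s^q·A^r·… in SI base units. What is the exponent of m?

lx = lm/m² (illuminance = luminous flux per area),
    = m⁻²·cd.
So lx⁻¹ = m²·cd⁻¹.
The exponent of m is 2.

2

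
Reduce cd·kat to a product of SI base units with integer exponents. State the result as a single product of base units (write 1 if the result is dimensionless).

s⁻¹·mol·cd

kat = s⁻¹·mol.
Combining: cd·kat = cd · (s⁻¹·mol) = s⁻¹·mol·cd.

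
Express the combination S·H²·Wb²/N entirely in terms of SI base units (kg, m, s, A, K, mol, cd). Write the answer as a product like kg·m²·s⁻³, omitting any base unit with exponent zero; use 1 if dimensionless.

S = kg⁻¹·m⁻²·s³·A².
H = kg·m²·s⁻²·A⁻².
So H² = kg²·m⁴·s⁻⁴·A⁻⁴.
N = kg·m·s⁻².
So N⁻¹ = kg⁻¹·m⁻¹·s².
Wb = kg·m²·s⁻²·A⁻¹.
So Wb² = kg²·m⁴·s⁻⁴·A⁻².
Combining: S·H²·N⁻¹·Wb² = (kg⁻¹·m⁻²·s³·A²) · (kg²·m⁴·s⁻⁴·A⁻⁴) · (kg⁻¹·m⁻¹·s²) · (kg²·m⁴·s⁻⁴·A⁻²) = kg²·m⁵·s⁻³·A⁻⁴.

kg²·m⁵·s⁻³·A⁻⁴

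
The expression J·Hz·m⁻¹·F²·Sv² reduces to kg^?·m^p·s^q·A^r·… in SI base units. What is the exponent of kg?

J = N·m (work = force × distance),
    = kg·m²·s⁻².
Hz = 1/s = s⁻¹ (frequency is cycles per second).
F = C/V (capacitance = charge per voltage),
    = A·s/(kg·m²·s⁻³·A⁻¹) (substituting C and V),
    = kg⁻¹·m⁻²·s⁴·A².
So F² = kg⁻²·m⁻⁴·s⁸·A⁴.
Sv = J/kg (equivalent dose = energy per mass),
    = m²·s⁻².
So Sv² = m⁴·s⁻⁴.
Combining: J·Hz·m⁻¹·F²·Sv² = (kg·m²·s⁻²) · s⁻¹ · m⁻¹ · (kg⁻²·m⁻⁴·s⁸·A⁴) · (m⁴·s⁻⁴) = kg⁻¹·m·s·A⁴.
The exponent of kg is -1.

-1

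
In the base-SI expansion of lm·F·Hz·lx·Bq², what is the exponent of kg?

-1

lm = cd.
F = kg⁻¹·m⁻²·s⁴·A².
Hz = s⁻¹.
lx = m⁻²·cd.
Bq = s⁻¹.
So Bq² = s⁻².
Combining: lm·F·Hz·lx·Bq² = cd · (kg⁻¹·m⁻²·s⁴·A²) · s⁻¹ · (m⁻²·cd) · s⁻² = kg⁻¹·m⁻⁴·s·A²·cd².
The exponent of kg is -1.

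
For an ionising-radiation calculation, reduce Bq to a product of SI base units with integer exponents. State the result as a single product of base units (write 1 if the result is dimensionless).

Bq = 1/s = s⁻¹ (activity is decays per second).

s⁻¹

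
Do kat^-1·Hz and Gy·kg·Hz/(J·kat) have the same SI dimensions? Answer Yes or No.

Yes

Left side:
  kat = s⁻¹·mol.
  So kat⁻¹ = s·mol⁻¹.
  Hz = s⁻¹.
  Combining: kat⁻¹·Hz = (s·mol⁻¹) · s⁻¹ = mol⁻¹.
Right side:
  Gy = J/kg (absorbed dose = energy per mass),
      = m²·s⁻².
  J = N·m (work = force × distance),
      = kg·m²·s⁻².
  So J⁻¹ = kg⁻¹·m⁻²·s².
  Hz = 1/s = s⁻¹ (frequency is cycles per second).
  kat = mol/s = s⁻¹·mol (catalytic activity).
  So kat⁻¹ = s·mol⁻¹.
  Combining: Gy·kg·J⁻¹·Hz·kat⁻¹ = (m²·s⁻²) · kg · (kg⁻¹·m⁻²·s²) · s⁻¹ · (s·mol⁻¹) = mol⁻¹.
Both reduce to mol⁻¹.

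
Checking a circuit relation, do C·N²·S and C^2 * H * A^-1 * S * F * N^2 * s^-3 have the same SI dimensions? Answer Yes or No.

Yes

Left side:
  C = A·s = s·A (charge = current × time).
  N = kg·m/s² = kg·m·s⁻² (force = mass × acceleration).
  So N² = kg²·m²·s⁻⁴.
  S = 1/Ω (conductance is reciprocal resistance),
      = kg⁻¹·m⁻²·s³·A².
  Combining: C·N²·S = (s·A) · (kg²·m²·s⁻⁴) · (kg⁻¹·m⁻²·s³·A²) = kg·A³.
Right side:
  C = s·A.
  So C² = s²·A².
  H = kg·m²·s⁻²·A⁻².
  S = kg⁻¹·m⁻²·s³·A².
  F = kg⁻¹·m⁻²·s⁴·A².
  N = kg·m·s⁻².
  So N² = kg²·m²·s⁻⁴.
  Combining: C²·H·A⁻¹·S·F·N²·s⁻³ = (s²·A²) · (kg·m²·s⁻²·A⁻²) · A⁻¹ · (kg⁻¹·m⁻²·s³·A²) · (kg⁻¹·m⁻²·s⁴·A²) · (kg²·m²·s⁻⁴) · s⁻³ = kg·A³.
Both reduce to kg·A³.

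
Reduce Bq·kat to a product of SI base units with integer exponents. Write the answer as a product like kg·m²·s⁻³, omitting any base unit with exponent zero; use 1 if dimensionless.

Bq = s⁻¹.
kat = s⁻¹·mol.
Combining: Bq·kat = s⁻¹ · (s⁻¹·mol) = s⁻²·mol.

s⁻²·mol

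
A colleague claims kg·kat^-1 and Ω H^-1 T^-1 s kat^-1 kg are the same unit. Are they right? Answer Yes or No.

No

Left side:
  kat = mol/s = s⁻¹·mol (catalytic activity).
  So kat⁻¹ = s·mol⁻¹.
  Combining: kg·kat⁻¹ = kg · (s·mol⁻¹) = kg·s·mol⁻¹.
Right side:
  Ω = V/A (resistance = voltage per current),
      = kg·m²·s⁻³·A⁻².
  H = Wb/A (inductance = flux per current),
      = kg·m²·s⁻²·A⁻².
  So H⁻¹ = kg⁻¹·m⁻²·s²·A².
  T = Wb/m² (flux density = flux per area),
      = kg·s⁻²·A⁻¹.
  So T⁻¹ = kg⁻¹·s²·A.
  kat = mol/s = s⁻¹·mol (catalytic activity).
  So kat⁻¹ = s·mol⁻¹.
  Combining: Ω·H⁻¹·T⁻¹·s·kat⁻¹·kg = (kg·m²·s⁻³·A⁻²) · (kg⁻¹·m⁻²·s²·A²) · (kg⁻¹·s²·A) · s · (s·mol⁻¹) · kg = s³·A·mol⁻¹.
Left is kg·s·mol⁻¹; right is s³·A·mol⁻¹ — different.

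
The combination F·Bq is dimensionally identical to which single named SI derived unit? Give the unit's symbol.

S

F = C/V (capacitance = charge per voltage),
    = A·s/(kg·m²·s⁻³·A⁻¹) (substituting C and V),
    = kg⁻¹·m⁻²·s⁴·A².
Bq = 1/s = s⁻¹ (activity is decays per second).
Combining: F·Bq = (kg⁻¹·m⁻²·s⁴·A²) · s⁻¹ = kg⁻¹·m⁻²·s³·A².
kg⁻¹·m⁻²·s³·A² is the base-SI form of the siemens.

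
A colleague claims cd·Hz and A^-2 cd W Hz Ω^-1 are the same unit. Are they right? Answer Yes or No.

Left side:
  Hz = s⁻¹.
  Combining: cd·Hz = cd · s⁻¹ = s⁻¹·cd.
Right side:
  W = J/s (power = energy per time),
      = kg·m²·s⁻³.
  Hz = 1/s = s⁻¹ (frequency is cycles per second).
  Ω = V/A (resistance = voltage per current),
      = kg·m²·s⁻³·A⁻².
  So Ω⁻¹ = kg⁻¹·m⁻²·s³·A².
  Combining: A⁻²·cd·W·Hz·Ω⁻¹ = A⁻² · cd · (kg·m²·s⁻³) · s⁻¹ · (kg⁻¹·m⁻²·s³·A²) = s⁻¹·cd.
Both reduce to s⁻¹·cd.

Yes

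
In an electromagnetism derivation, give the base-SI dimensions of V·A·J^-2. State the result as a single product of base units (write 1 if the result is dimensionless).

V = kg·m²·s⁻³·A⁻¹.
J = kg·m²·s⁻².
So J⁻² = kg⁻²·m⁻⁴·s⁴.
Combining: V·A·J⁻² = (kg·m²·s⁻³·A⁻¹) · A · (kg⁻²·m⁻⁴·s⁴) = kg⁻¹·m⁻²·s.

kg⁻¹·m⁻²·s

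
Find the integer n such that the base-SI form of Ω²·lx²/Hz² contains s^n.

-4

Ω = kg·m²·s⁻³·A⁻².
So Ω² = kg²·m⁴·s⁻⁶·A⁻⁴.
lx = m⁻²·cd.
So lx² = m⁻⁴·cd².
Hz = s⁻¹.
So Hz⁻² = s².
Combining: Ω²·lx²·Hz⁻² = (kg²·m⁴·s⁻⁶·A⁻⁴) · (m⁻⁴·cd²) · s² = kg²·s⁻⁴·A⁻⁴·cd².
The exponent of s is -4.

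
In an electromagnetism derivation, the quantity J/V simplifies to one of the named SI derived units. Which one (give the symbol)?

V = kg·m²·s⁻³·A⁻¹.
So V⁻¹ = kg⁻¹·m⁻²·s³·A.
J = kg·m²·s⁻².
Combining: V⁻¹·J = (kg⁻¹·m⁻²·s³·A) · (kg·m²·s⁻²) = s·A.
s·A is the base-SI form of the coulomb.

C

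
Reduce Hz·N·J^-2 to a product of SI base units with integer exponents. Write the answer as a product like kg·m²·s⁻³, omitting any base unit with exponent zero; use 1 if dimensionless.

Hz = s⁻¹.
N = kg·m·s⁻².
J = kg·m²·s⁻².
So J⁻² = kg⁻²·m⁻⁴·s⁴.
Combining: Hz·N·J⁻² = s⁻¹ · (kg·m·s⁻²) · (kg⁻²·m⁻⁴·s⁴) = kg⁻¹·m⁻³·s.

kg⁻¹·m⁻³·s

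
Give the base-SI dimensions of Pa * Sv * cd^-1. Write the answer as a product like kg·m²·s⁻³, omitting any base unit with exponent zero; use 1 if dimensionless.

kg·m·s⁻⁴·cd⁻¹

Pa = N/m² (pressure = force per area),
    = kg·m⁻¹·s⁻².
Sv = J/kg (equivalent dose = energy per mass),
    = m²·s⁻².
Combining: Pa·Sv·cd⁻¹ = (kg·m⁻¹·s⁻²) · (m²·s⁻²) · cd⁻¹ = kg·m·s⁻⁴·cd⁻¹.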